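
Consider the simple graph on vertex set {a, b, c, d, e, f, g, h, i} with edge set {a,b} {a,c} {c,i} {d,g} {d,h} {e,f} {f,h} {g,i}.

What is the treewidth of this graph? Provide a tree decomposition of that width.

Every bag has size at most 2, so the width is 2 − 1 = 1 and tw(G) ≤ 1. G has an edge, so its treewidth is at least 1. Therefore the treewidth is 1.

Treewidth 1.
One such decomposition:
Bags: B1 = {a, b}  B2 = {a, c}  B3 = {c, i}  B4 = {g, i}  B5 = {d, g}  B6 = {d, h}  B7 = {f, h}  B8 = {e, f}
Tree: B1–B2, B2–B3, B3–B4, B4–B5, B5–B6, B6–B7, B7–B8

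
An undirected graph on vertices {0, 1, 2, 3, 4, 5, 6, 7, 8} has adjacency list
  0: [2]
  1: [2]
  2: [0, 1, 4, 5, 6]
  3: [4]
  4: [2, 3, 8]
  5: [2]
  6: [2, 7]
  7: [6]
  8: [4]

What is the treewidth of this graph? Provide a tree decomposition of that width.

Treewidth 1.
One optimal decomposition is:
Bags: B1 = {4, 8}  B2 = {2, 4}  B3 = {2, 6}  B4 = {1, 2}  B5 = {2, 5}  B6 = {3, 4}  B7 = {0, 2}  B8 = {6, 7}
Tree: B1–B2, B2–B3, B3–B4, B3–B5, B2–B6, B2–B7, B3–B8

Each bag holds 2 vertices, so the decomposition has width 1, which upper-bounds the treewidth. G has an edge, so its treewidth is at least 1. The upper and lower bounds meet at 1, so that is the treewidth.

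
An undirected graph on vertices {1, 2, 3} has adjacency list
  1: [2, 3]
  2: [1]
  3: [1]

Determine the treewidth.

A width-1 tree decomposition is:
Bags: B1 = {1, 2}  B2 = {1, 3}
Tree: B1–B2
Each bag holds 2 vertices, so the decomposition has width 1, which upper-bounds the treewidth. Any graph with an edge has treewidth ≥ 1, and G has the edge 1–2. Combining the bounds, tw(G) = 1.

1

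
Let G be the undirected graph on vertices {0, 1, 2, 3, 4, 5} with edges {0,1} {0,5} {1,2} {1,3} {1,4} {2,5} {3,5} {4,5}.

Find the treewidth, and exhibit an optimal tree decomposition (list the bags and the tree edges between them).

Treewidth 2.
One such decomposition:
Bags: B1 = {0, 1, 5}  B2 = {1, 3, 5}  B3 = {1, 2, 5}  B4 = {1, 4, 5}
Tree: B1–B2, B2–B3, B3–B4

Every bag has size at most 3, so the width is 3 − 1 = 2 and tw(G) ≤ 2. For the lower bound, G contains the cycle 1–0–5–3–1, so G is not a forest; only forests have treewidth ≤ 1, hence tw(G) ≥ 2. Hence tw(G) = 2 exactly.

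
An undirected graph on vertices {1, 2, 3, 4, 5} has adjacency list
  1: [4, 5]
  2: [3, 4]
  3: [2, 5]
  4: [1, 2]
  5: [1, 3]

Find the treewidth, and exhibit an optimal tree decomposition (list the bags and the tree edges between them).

Treewidth 2.
Bags: B1 = {2, 3, 4}  B2 = {1, 3, 4}  B3 = {1, 3, 5}
Tree: B1–B2, B2–B3

Every bag has size at most 3, so the width is 3 − 1 = 2 and tw(G) ≤ 2. For the lower bound, G contains the cycle 3–2–4–1–5–3, so G is not a forest; only forests have treewidth ≤ 1, hence tw(G) ≥ 2. The upper and lower bounds meet at 2, so that is the treewidth.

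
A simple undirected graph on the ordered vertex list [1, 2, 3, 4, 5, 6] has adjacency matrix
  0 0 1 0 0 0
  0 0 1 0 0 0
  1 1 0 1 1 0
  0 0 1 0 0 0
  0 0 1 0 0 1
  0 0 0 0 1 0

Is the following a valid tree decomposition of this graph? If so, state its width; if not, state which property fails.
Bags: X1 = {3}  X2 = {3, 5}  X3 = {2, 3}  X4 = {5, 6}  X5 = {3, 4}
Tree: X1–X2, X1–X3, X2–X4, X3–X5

A tree decomposition must satisfy three properties: every vertex lies in some bag; for every edge, both endpoints lie together in some bag; and for every vertex, the bags containing it form a connected subtree. Here vertex 1 appears in no bag, so the decomposition is invalid.

No — vertex 1 appears in no bag.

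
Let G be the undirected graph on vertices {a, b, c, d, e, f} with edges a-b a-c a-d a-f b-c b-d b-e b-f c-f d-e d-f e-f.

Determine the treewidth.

A width-3 tree decomposition is:
Bags: B1 = {a, b, d, f}  B2 = {b, d, e, f}  B3 = {a, b, c, f}
Tree: B1–B2, B1–B3
Every bag has size at most 4, so the width is 4 − 1 = 3 and tw(G) ≤ 3. For the lower bound, the 4 vertices {b, d, e, f} are pairwise adjacent, and any tree decomposition puts a clique entirely inside one bag — forcing width ≥ 3. Combining the bounds, tw(G) = 3.

3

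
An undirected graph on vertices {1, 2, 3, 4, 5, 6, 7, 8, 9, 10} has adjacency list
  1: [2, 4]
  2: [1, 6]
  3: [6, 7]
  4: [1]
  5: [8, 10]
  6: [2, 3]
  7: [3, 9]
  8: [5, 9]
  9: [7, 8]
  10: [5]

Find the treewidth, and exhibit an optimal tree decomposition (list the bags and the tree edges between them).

Every bag has size at most 2, so the width is 2 − 1 = 1 and tw(G) ≤ 1. Any graph with an edge has treewidth ≥ 1, and G has the edge 10–5. The upper and lower bounds meet at 1, so that is the treewidth.

Treewidth 1.
Bags: B1 = {5, 10}  B2 = {5, 8}  B3 = {8, 9}  B4 = {7, 9}  B5 = {3, 7}  B6 = {3, 6}  B7 = {2, 6}  B8 = {1, 2}  B9 = {1, 4}
Tree: B1–B2, B2–B3, B3–B4, B4–B5, B5–B6, B6–B7, B7–B8, B8–B9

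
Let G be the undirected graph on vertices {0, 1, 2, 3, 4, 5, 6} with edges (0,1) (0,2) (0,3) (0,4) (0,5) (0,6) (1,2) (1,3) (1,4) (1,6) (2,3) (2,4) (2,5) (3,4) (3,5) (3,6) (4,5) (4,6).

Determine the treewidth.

4

A width-4 tree decomposition is:
Bags: B1 = {0, 2, 3, 4, 5}  B2 = {0, 1, 2, 3, 4}  B3 = {0, 1, 3, 4, 6}
Tree: B1–B2, B2–B3
Every bag has size at most 5, so the width is 5 − 1 = 4 and tw(G) ≤ 4. For the lower bound, the 5 vertices {0, 1, 2, 3, 4} are pairwise adjacent, and any tree decomposition puts a clique entirely inside one bag — forcing width ≥ 4. Combining the bounds, tw(G) = 4.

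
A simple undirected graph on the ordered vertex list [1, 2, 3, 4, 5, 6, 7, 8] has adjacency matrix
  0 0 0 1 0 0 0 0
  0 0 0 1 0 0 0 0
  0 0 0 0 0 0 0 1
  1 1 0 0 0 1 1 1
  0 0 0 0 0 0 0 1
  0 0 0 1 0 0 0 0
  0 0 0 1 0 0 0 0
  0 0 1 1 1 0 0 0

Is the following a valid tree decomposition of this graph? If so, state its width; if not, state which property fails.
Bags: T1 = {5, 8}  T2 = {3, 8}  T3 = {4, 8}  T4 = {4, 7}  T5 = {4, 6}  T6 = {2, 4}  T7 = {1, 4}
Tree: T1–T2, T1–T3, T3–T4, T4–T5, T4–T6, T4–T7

Yes; width 1.

Every vertex of G appears in some bag (union = {1, 2, 3, 4, 5, 6, 7, 8}); every edge is covered by a bag; and for each vertex v the set of bags containing v is connected in the bag tree. The decomposition is therefore valid. The largest bag has 2 vertices, so the width is 1.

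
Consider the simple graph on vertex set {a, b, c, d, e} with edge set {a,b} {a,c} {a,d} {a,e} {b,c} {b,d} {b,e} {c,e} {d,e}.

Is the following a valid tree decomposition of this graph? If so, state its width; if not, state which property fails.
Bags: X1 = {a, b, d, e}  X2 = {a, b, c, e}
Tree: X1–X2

Vertex coverage: the bags together contain {a, b, c, d, e}, the full vertex set. Edge coverage: each edge of G has both endpoints in at least one bag. Running intersection: for every vertex, the bags containing it form a connected subtree. All three properties hold, so this is a valid tree decomposition of width max|bag| − 1 = 3, and hence tw(G) ≤ 3.

Yes; width 3.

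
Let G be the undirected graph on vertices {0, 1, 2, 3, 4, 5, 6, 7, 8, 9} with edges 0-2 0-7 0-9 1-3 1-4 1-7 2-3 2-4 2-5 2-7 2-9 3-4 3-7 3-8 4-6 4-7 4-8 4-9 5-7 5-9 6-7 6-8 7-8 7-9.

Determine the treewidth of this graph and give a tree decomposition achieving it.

Each bag holds 4 vertices, so the decomposition has width 3, which upper-bounds the treewidth. For the lower bound, the 4 vertices {0, 2, 7, 9} are pairwise adjacent, and any tree decomposition puts a clique entirely inside one bag — forcing width ≥ 3. Therefore the treewidth is 3.

Treewidth 3.
One such decomposition:
Bags: B1 = {0, 2, 7, 9}  B2 = {2, 4, 7, 9}  B3 = {2, 5, 7, 9}  B4 = {2, 3, 4, 7}  B5 = {3, 4, 7, 8}  B6 = {1, 3, 4, 7}  B7 = {4, 6, 7, 8}
Tree: B1–B2, B2–B3, B2–B4, B4–B5, B5–B6, B5–B7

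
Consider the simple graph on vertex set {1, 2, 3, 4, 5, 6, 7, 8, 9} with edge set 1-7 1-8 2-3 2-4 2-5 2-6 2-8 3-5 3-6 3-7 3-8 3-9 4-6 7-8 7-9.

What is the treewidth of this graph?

2

A width-2 tree decomposition is:
Bags: B1 = {1, 7, 8}  B2 = {3, 7, 8}  B3 = {2, 3, 8}  B4 = {2, 3, 5}  B5 = {2, 3, 6}  B6 = {2, 4, 6}  B7 = {3, 7, 9}
Tree: B1–B2, B2–B3, B3–B4, B3–B5, B5–B6, B2–B7
The largest bag has 3 vertices, giving width 2; this decomposition certifies tw(G) ≤ 2. For the lower bound, the 3 vertices {1, 7, 8} are pairwise adjacent, and any tree decomposition puts a clique entirely inside one bag — forcing width ≥ 2. The upper and lower bounds meet at 2, so that is the treewidth.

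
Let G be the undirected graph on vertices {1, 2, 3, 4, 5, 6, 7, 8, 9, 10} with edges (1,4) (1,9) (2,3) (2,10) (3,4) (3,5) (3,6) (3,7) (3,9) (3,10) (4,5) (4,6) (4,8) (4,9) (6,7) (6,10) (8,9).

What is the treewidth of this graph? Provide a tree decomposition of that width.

Each bag holds 3 vertices, so the decomposition has width 2, which upper-bounds the treewidth. Conversely, {4, 8, 9} is a clique of size 3, and the vertices of any clique must share a bag in every tree decomposition; so some bag has ≥ 3 vertices and tw(G) ≥ 2. Therefore the treewidth is 2.

Treewidth 2.
Bags: B1 = {3, 4, 6}  B2 = {3, 6, 7}  B3 = {3, 6, 10}  B4 = {3, 4, 5}  B5 = {3, 4, 9}  B6 = {2, 3, 10}  B7 = {1, 4, 9}  B8 = {4, 8, 9}
Tree: B1–B2, B2–B3, B1–B4, B1–B5, B3–B6, B5–B7, B7–B8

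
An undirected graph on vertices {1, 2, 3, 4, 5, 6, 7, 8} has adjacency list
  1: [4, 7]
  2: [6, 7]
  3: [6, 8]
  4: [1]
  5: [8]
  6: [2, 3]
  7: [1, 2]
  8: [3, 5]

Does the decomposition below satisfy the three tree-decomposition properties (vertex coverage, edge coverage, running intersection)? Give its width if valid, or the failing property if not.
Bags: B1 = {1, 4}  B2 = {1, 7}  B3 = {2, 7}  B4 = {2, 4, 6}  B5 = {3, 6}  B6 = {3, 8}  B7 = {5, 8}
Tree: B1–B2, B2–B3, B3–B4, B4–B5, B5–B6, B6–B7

A tree decomposition must satisfy three properties: every vertex lies in some bag; for every edge, both endpoints lie together in some bag; and for every vertex, the bags containing it form a connected subtree. Here bags containing vertex 4 are not connected in the tree, so the decomposition is invalid.

No — bags containing vertex 4 are not connected in the tree.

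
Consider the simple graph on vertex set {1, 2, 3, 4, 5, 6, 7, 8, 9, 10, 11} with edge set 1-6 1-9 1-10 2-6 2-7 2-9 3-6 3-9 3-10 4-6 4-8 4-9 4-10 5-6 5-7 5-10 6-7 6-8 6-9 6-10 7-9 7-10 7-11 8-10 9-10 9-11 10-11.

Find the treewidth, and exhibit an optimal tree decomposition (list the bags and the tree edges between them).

Treewidth 3.
Bags: B1 = {6, 7, 9, 10}  B2 = {4, 6, 9, 10}  B3 = {5, 6, 7, 10}  B4 = {4, 6, 8, 10}  B5 = {1, 6, 9, 10}  B6 = {7, 9, 10, 11}  B7 = {3, 6, 9, 10}  B8 = {2, 6, 7, 9}
Tree: B1–B2, B1–B3, B2–B4, B2–B5, B1–B6, B1–B7, B1–B8

The largest bag has 4 vertices, giving width 3; this decomposition certifies tw(G) ≤ 3. For the lower bound, the 4 vertices {7, 9, 10, 11} are pairwise adjacent, and any tree decomposition puts a clique entirely inside one bag — forcing width ≥ 3. Therefore the treewidth is 3.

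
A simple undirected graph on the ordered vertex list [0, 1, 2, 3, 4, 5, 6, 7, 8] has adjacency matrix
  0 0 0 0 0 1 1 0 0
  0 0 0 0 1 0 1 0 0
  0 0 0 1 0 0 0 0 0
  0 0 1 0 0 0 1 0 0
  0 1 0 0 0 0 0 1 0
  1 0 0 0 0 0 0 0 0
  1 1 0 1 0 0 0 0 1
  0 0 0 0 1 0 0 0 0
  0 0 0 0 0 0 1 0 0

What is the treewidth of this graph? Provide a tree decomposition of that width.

The largest bag has 2 vertices, giving width 1; this decomposition certifies tw(G) ≤ 1. Since G has at least one edge (e.g. 6–1), it is not an edgeless graph, so tw(G) ≥ 1. The upper and lower bounds meet at 1, so that is the treewidth.

Treewidth 1.
Bags: B1 = {1, 6}  B2 = {6, 8}  B3 = {0, 6}  B4 = {1, 4}  B5 = {4, 7}  B6 = {3, 6}  B7 = {0, 5}  B8 = {2, 3}
Tree: B1–B2, B1–B3, B1–B4, B4–B5, B2–B6, B3–B7, B6–B8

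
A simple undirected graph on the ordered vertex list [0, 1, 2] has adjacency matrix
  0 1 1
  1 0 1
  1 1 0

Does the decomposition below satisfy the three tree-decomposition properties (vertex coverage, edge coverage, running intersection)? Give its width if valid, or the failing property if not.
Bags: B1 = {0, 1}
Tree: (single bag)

No — vertex 2 appears in no bag.

A tree decomposition must satisfy three properties: every vertex lies in some bag; for every edge, both endpoints lie together in some bag; and for every vertex, the bags containing it form a connected subtree. Here vertex 2 appears in no bag, so the decomposition is invalid.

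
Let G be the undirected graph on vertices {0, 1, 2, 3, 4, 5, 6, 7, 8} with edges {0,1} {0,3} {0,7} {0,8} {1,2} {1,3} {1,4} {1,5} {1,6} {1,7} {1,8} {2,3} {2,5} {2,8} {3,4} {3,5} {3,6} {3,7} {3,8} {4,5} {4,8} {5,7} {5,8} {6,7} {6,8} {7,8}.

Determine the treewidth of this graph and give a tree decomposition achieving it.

Each bag holds 5 vertices, so the decomposition has width 4, which upper-bounds the treewidth. On the other hand G contains the 5-clique {0, 1, 3, 7, 8}. A clique must lie in a single bag of any decomposition, so no decomposition can have width below 4. Hence tw(G) = 4 exactly.

Treewidth 4.
One optimal decomposition is:
Bags: B1 = {1, 3, 6, 7, 8}  B2 = {0, 1, 3, 7, 8}  B3 = {1, 3, 5, 7, 8}  B4 = {1, 2, 3, 5, 8}  B5 = {1, 3, 4, 5, 8}
Tree: B1–B2, B2–B3, B3–B4, B3–B5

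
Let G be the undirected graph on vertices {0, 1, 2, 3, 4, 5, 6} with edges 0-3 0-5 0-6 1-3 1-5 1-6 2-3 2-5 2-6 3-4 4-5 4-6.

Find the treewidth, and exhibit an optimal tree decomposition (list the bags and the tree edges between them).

Every bag has size at most 4, so the width is 4 − 1 = 3 and tw(G) ≤ 3. For the lower bound: the 4 vertex sets {1,5}, {0,6}, {3}, {2} are disjoint, each induces a connected subgraph, and every pair is joined by at least one edge of G. Contracting each set to a single vertex therefore yields K_{4} as a minor, and since treewidth is minor-monotone, tw(G) ≥ tw(K_{4}) = 3. Hence tw(G) = 3 exactly.

Treewidth 3.
One such decomposition:
Bags: B1 = {1, 3, 5, 6}  B2 = {0, 3, 5, 6}  B3 = {2, 3, 5, 6}  B4 = {3, 4, 5, 6}
Tree: B1–B2, B2–B3, B3–B4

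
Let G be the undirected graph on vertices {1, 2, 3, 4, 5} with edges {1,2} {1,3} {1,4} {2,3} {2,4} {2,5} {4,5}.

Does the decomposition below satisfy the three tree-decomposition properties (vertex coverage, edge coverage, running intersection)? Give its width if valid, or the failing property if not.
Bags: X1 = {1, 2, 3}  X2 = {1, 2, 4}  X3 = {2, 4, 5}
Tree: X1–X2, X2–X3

Checking the three conditions: (i) the bags cover all of {1, 2, 3, 4, 5}; (ii) for each edge, some bag contains both endpoints; (iii) the bags containing any fixed vertex form a subtree. All hold, so the decomposition is valid with width 3 − 1 = 2.

Yes; width 2.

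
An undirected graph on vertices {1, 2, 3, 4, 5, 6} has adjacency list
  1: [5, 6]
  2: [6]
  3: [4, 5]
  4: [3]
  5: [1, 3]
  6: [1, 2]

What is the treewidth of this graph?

A width-1 tree decomposition is:
Bags: B1 = {1, 6}  B2 = {2, 6}  B3 = {1, 5}  B4 = {3, 5}  B5 = {3, 4}
Tree: B1–B2, B1–B3, B3–B4, B4–B5
The largest bag has 2 vertices, giving width 1; this decomposition certifies tw(G) ≤ 1. Any graph with an edge has treewidth ≥ 1, and G has the edge 6–1. Therefore the treewidth is 1.

1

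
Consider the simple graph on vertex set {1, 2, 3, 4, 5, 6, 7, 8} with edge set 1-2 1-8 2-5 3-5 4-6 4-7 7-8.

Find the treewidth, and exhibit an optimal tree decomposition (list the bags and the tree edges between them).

Each bag holds 2 vertices, so the decomposition has width 1, which upper-bounds the treewidth. Any graph with an edge has treewidth ≥ 1, and G has the edge 6–4. Therefore the treewidth is 1.

Treewidth 1.
Bags: B1 = {4, 6}  B2 = {4, 7}  B3 = {7, 8}  B4 = {1, 8}  B5 = {1, 2}  B6 = {2, 5}  B7 = {3, 5}
Tree: B1–B2, B2–B3, B3–B4, B4–B5, B5–B6, B6–B7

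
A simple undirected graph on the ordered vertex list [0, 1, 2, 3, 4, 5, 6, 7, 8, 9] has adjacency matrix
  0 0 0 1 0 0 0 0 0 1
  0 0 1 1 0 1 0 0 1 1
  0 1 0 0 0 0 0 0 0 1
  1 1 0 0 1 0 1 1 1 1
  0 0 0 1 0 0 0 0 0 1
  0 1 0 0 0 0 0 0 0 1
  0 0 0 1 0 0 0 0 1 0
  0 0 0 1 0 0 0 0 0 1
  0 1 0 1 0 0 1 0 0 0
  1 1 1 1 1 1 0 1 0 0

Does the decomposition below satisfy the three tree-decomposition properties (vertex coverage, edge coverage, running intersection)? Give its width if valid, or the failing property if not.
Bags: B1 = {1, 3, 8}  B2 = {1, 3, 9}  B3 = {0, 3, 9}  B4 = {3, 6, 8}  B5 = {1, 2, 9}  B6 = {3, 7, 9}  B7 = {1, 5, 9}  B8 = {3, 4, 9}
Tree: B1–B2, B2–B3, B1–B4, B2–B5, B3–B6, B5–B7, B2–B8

Every vertex of G appears in some bag (union = {0, 1, 2, 3, 4, 5, 6, 7, 8, 9}); every edge is covered by a bag; and for each vertex v the set of bags containing v is connected in the bag tree. The decomposition is therefore valid. The largest bag has 3 vertices, so the width is 2.

Yes; width 2.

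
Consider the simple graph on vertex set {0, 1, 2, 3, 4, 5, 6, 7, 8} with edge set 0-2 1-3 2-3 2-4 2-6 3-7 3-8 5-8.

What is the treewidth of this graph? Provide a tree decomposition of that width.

Treewidth 1.
One optimal decomposition is:
Bags: B1 = {5, 8}  B2 = {3, 8}  B3 = {2, 3}  B4 = {3, 7}  B5 = {2, 6}  B6 = {0, 2}  B7 = {2, 4}  B8 = {1, 3}
Tree: B1–B2, B2–B3, B3–B4, B3–B5, B5–B6, B3–B7, B4–B8

The largest bag has 2 vertices, giving width 1; this decomposition certifies tw(G) ≤ 1. Since G has at least one edge (e.g. 8–5), it is not an edgeless graph, so tw(G) ≥ 1. The upper and lower bounds meet at 1, so that is the treewidth.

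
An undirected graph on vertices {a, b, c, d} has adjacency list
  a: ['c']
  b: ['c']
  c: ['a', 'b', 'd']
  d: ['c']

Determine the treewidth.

A width-1 tree decomposition is:
Bags: B1 = {b, c}  B2 = {a, c}  B3 = {c, d}
Tree: B1–B2, B2–B3
The largest bag has 2 vertices, giving width 1; this decomposition certifies tw(G) ≤ 1. Any graph with an edge has treewidth ≥ 1, and G has the edge c–b. Combining the bounds, tw(G) = 1.

1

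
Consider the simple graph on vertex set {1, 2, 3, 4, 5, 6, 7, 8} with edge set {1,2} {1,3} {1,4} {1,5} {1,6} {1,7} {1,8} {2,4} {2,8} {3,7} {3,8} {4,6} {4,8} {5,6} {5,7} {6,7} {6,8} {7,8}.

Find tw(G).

A width-3 tree decomposition is:
Bags: B1 = {1, 6, 7, 8}  B2 = {1, 5, 6, 7}  B3 = {1, 4, 6, 8}  B4 = {1, 3, 7, 8}  B5 = {1, 2, 4, 8}
Tree: B1–B2, B1–B3, B1–B4, B3–B5
The largest bag has 4 vertices, giving width 3; this decomposition certifies tw(G) ≤ 3. On the other hand G contains the 4-clique {1, 3, 7, 8}. A clique must lie in a single bag of any decomposition, so no decomposition can have width below 3. Therefore the treewidth is 3.

3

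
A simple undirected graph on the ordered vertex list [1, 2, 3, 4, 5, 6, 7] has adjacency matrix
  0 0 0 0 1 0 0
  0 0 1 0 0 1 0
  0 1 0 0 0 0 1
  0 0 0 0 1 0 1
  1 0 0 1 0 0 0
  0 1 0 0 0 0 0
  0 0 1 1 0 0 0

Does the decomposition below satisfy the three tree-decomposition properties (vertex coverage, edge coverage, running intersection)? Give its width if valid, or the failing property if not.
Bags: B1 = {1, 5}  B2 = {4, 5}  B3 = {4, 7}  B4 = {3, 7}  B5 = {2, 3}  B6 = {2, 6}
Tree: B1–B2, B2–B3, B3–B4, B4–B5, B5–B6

Every vertex of G appears in some bag (union = {1, 2, 3, 4, 5, 6, 7}); every edge is covered by a bag; and for each vertex v the set of bags containing v is connected in the bag tree. The decomposition is therefore valid. The largest bag has 2 vertices, so the width is 1.

Yes; width 1.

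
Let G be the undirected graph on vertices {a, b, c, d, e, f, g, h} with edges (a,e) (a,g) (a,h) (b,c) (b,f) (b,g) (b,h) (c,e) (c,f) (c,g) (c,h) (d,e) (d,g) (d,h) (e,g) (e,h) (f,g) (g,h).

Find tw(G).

3

A width-3 tree decomposition is:
Bags: B1 = {d, e, g, h}  B2 = {c, e, g, h}  B3 = {b, c, g, h}  B4 = {a, e, g, h}  B5 = {b, c, f, g}
Tree: B1–B2, B2–B3, B2–B4, B3–B5
Every bag has size at most 4, so the width is 4 − 1 = 3 and tw(G) ≤ 3. On the other hand G contains the 4-clique {d, e, g, h}. A clique must lie in a single bag of any decomposition, so no decomposition can have width below 3. Combining the bounds, tw(G) = 3.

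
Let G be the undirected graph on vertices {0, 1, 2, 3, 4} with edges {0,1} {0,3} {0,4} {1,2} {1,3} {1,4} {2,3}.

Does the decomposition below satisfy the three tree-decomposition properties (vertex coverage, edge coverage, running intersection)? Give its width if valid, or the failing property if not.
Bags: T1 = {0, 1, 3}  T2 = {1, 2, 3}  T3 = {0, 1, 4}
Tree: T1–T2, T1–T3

Vertex coverage: the bags together contain {0, 1, 2, 3, 4}, the full vertex set. Edge coverage: each edge of G has both endpoints in at least one bag. Running intersection: for every vertex, the bags containing it form a connected subtree. All three properties hold, so this is a valid tree decomposition of width max|bag| − 1 = 2, and hence tw(G) ≤ 2.

Yes; width 2.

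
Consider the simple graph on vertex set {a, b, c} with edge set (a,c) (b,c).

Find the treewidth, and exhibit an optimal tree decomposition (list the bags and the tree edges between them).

Treewidth 1.
One optimal decomposition is:
Bags: B1 = {b, c}  B2 = {a, c}
Tree: B1–B2

Every bag has size at most 2, so the width is 2 − 1 = 1 and tw(G) ≤ 1. G has an edge, so its treewidth is at least 1. The upper and lower bounds meet at 1, so that is the treewidth.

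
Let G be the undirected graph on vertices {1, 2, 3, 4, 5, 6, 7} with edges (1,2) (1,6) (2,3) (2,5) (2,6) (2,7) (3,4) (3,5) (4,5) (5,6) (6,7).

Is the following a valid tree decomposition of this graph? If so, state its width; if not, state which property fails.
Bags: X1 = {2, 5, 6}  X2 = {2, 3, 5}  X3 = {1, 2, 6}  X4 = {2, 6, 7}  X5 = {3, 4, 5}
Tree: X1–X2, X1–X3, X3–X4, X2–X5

Yes; width 2.

Checking the three conditions: (i) the bags cover all of {1, 2, 3, 4, 5, 6, 7}; (ii) for each edge, some bag contains both endpoints; (iii) the bags containing any fixed vertex form a subtree. All hold, so the decomposition is valid with width 3 − 1 = 2.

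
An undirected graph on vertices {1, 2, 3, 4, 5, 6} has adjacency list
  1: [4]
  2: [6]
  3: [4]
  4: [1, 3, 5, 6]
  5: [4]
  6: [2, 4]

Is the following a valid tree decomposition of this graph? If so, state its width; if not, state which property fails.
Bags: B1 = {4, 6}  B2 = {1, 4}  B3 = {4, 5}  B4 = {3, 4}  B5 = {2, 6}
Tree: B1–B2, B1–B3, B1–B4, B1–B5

Every vertex of G appears in some bag (union = {1, 2, 3, 4, 5, 6}); every edge is covered by a bag; and for each vertex v the set of bags containing v is connected in the bag tree. The decomposition is therefore valid. The largest bag has 2 vertices, so the width is 1.

Yes; width 1.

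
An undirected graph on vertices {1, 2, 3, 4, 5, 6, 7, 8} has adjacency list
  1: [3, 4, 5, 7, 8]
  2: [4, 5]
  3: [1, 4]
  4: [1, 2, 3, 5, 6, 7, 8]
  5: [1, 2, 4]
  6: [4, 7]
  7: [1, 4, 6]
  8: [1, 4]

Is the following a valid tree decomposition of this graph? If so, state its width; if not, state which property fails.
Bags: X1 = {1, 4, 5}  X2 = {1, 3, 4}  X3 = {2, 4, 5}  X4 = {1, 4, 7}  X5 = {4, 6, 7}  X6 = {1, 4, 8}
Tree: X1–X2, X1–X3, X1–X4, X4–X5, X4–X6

Every vertex of G appears in some bag (union = {1, 2, 3, 4, 5, 6, 7, 8}); every edge is covered by a bag; and for each vertex v the set of bags containing v is connected in the bag tree. The decomposition is therefore valid. The largest bag has 3 vertices, so the width is 2.

Yes; width 2.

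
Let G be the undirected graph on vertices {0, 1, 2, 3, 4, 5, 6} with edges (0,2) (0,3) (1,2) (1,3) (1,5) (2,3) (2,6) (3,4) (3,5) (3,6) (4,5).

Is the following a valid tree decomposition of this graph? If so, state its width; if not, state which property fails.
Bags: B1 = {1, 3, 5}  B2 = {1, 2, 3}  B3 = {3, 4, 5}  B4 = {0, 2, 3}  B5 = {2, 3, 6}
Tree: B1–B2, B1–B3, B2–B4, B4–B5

Every vertex of G appears in some bag (union = {0, 1, 2, 3, 4, 5, 6}); every edge is covered by a bag; and for each vertex v the set of bags containing v is connected in the bag tree. The decomposition is therefore valid. The largest bag has 3 vertices, so the width is 2.

Yes; width 2.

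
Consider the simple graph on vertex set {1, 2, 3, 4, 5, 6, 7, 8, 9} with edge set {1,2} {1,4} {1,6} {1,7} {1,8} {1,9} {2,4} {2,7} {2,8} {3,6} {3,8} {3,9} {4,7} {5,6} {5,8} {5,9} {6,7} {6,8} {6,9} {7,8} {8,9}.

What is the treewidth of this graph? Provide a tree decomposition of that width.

The largest bag has 4 vertices, giving width 3; this decomposition certifies tw(G) ≤ 3. Conversely, {1, 2, 7, 8} is a clique of size 4, and the vertices of any clique must share a bag in every tree decomposition; so some bag has ≥ 4 vertices and tw(G) ≥ 3. Hence tw(G) = 3 exactly.

Treewidth 3.
One optimal decomposition is:
Bags: B1 = {1, 6, 7, 8}  B2 = {1, 6, 8, 9}  B3 = {3, 6, 8, 9}  B4 = {1, 2, 7, 8}  B5 = {1, 2, 4, 7}  B6 = {5, 6, 8, 9}
Tree: B1–B2, B2–B3, B1–B4, B4–B5, B2–B6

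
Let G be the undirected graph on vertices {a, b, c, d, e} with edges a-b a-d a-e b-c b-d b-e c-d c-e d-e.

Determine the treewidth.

3

A width-3 tree decomposition is:
Bags: B1 = {a, b, d, e}  B2 = {b, c, d, e}
Tree: B1–B2
Every bag has size at most 4, so the width is 4 − 1 = 3 and tw(G) ≤ 3. For the lower bound, the 4 vertices {b, c, d, e} are pairwise adjacent, and any tree decomposition puts a clique entirely inside one bag — forcing width ≥ 3. Combining the bounds, tw(G) = 3.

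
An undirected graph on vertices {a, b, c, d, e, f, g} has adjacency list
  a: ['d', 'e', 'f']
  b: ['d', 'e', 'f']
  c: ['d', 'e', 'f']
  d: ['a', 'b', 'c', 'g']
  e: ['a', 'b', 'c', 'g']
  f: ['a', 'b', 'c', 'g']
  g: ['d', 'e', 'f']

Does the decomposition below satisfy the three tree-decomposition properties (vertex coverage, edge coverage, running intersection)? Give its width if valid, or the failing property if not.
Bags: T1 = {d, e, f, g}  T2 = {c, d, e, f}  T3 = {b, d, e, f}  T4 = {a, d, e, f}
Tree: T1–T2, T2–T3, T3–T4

Every vertex of G appears in some bag (union = {a, b, c, d, e, f, g}); every edge is covered by a bag; and for each vertex v the set of bags containing v is connected in the bag tree. The decomposition is therefore valid. The largest bag has 4 vertices, so the width is 3.

Yes; width 3.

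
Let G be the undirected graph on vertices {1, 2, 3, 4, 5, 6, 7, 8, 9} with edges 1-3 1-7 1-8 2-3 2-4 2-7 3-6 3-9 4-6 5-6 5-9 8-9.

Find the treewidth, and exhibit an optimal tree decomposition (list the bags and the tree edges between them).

Treewidth 3.
Bags: B1 = {2, 4, 6, 7}  B2 = {2, 3, 6, 7}  B3 = {1, 3, 6, 7}  B4 = {1, 3, 5, 6}  B5 = {1, 3, 5, 9}  B6 = {1, 5, 8, 9}
Tree: B1–B2, B2–B3, B3–B4, B4–B5, B5–B6

Each bag holds 4 vertices, so the decomposition has width 3, which upper-bounds the treewidth. For the lower bound: the 4 vertex sets {2,4,7}, {6}, {3}, {1,5,8,9} are disjoint, each induces a connected subgraph, and every pair is joined by at least one edge of G. Contracting each set to a single vertex therefore yields K_{4} as a minor, and since treewidth is minor-monotone, tw(G) ≥ tw(K_{4}) = 3. The upper and lower bounds meet at 3, so that is the treewidth.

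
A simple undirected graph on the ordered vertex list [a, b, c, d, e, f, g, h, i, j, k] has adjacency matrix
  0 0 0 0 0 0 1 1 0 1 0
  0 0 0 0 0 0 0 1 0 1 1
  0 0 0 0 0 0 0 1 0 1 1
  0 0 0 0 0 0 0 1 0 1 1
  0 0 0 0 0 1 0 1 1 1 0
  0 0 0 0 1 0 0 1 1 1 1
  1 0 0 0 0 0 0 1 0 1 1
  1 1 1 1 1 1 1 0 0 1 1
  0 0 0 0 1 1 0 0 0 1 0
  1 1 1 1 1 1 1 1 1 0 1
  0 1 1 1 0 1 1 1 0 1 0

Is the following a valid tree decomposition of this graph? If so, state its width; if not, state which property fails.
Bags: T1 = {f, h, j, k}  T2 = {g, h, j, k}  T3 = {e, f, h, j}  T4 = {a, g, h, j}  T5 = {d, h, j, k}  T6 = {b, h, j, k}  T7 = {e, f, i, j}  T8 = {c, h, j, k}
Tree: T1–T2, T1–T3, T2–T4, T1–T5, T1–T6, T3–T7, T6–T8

Yes; width 3.

Every vertex of G appears in some bag (union = {a, b, c, d, e, f, g, h, i, j, k}); every edge is covered by a bag; and for each vertex v the set of bags containing v is connected in the bag tree. The decomposition is therefore valid. The largest bag has 4 vertices, so the width is 3.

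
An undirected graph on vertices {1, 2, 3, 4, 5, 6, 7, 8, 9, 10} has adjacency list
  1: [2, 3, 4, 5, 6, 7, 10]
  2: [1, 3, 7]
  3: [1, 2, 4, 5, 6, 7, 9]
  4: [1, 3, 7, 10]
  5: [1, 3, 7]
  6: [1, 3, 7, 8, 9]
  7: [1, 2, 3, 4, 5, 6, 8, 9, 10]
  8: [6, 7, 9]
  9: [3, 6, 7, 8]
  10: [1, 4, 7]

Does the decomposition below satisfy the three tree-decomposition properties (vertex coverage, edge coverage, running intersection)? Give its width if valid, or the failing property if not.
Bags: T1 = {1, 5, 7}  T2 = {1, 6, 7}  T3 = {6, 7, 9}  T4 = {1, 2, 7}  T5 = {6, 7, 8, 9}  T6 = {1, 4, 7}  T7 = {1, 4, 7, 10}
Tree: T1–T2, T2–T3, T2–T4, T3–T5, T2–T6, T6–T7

A tree decomposition must satisfy three properties: every vertex lies in some bag; for every edge, both endpoints lie together in some bag; and for every vertex, the bags containing it form a connected subtree. Here vertex 3 appears in no bag, so the decomposition is invalid.

No — vertex 3 appears in no bag.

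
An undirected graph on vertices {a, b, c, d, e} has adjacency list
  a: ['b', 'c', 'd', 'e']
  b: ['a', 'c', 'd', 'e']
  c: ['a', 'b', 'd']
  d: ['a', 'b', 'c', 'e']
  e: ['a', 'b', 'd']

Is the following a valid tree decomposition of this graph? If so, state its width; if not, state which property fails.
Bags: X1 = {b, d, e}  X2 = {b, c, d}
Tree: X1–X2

No — vertex a appears in no bag.

A tree decomposition must satisfy three properties: every vertex lies in some bag; for every edge, both endpoints lie together in some bag; and for every vertex, the bags containing it form a connected subtree. Here vertex a appears in no bag, so the decomposition is invalid.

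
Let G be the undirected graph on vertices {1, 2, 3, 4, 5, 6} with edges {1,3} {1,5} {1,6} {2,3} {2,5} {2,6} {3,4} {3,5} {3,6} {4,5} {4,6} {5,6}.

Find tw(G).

3

A width-3 tree decomposition is:
Bags: B1 = {1, 3, 5, 6}  B2 = {3, 4, 5, 6}  B3 = {2, 3, 5, 6}
Tree: B1–B2, B2–B3
Every bag has size at most 4, so the width is 4 − 1 = 3 and tw(G) ≤ 3. Conversely, {1, 3, 5, 6} is a clique of size 4, and the vertices of any clique must share a bag in every tree decomposition; so some bag has ≥ 4 vertices and tw(G) ≥ 3. Hence tw(G) = 3 exactly.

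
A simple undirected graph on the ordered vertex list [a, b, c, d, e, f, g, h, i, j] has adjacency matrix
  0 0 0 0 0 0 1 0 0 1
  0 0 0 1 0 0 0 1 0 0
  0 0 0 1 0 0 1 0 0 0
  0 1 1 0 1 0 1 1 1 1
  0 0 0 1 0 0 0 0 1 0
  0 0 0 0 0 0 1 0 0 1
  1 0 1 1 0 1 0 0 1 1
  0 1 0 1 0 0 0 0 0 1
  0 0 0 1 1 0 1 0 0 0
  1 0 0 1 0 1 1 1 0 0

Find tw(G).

A width-2 tree decomposition is:
Bags: B1 = {c, d, g}  B2 = {d, g, j}  B3 = {f, g, j}  B4 = {a, g, j}  B5 = {d, h, j}  B6 = {d, g, i}  B7 = {d, e, i}  B8 = {b, d, h}
Tree: B1–B2, B2–B3, B2–B4, B2–B5, B1–B6, B6–B7, B5–B8
The largest bag has 3 vertices, giving width 2; this decomposition certifies tw(G) ≤ 2. For the lower bound, the 3 vertices {d, g, j} are pairwise adjacent, and any tree decomposition puts a clique entirely inside one bag — forcing width ≥ 2. Hence tw(G) = 2 exactly.

2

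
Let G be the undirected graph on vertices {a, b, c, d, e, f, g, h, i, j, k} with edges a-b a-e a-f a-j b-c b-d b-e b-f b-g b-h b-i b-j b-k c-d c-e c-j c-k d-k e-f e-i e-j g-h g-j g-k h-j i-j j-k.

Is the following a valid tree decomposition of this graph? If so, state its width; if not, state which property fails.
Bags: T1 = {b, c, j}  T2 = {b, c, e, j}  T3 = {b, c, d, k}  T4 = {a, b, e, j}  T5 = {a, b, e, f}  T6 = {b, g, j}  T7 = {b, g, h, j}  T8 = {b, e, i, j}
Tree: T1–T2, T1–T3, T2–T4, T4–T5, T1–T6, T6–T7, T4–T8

A tree decomposition must satisfy three properties: every vertex lies in some bag; for every edge, both endpoints lie together in some bag; and for every vertex, the bags containing it form a connected subtree. Here edge (k,j) lies in no bag, so the decomposition is invalid.

No — edge (k,j) lies in no bag.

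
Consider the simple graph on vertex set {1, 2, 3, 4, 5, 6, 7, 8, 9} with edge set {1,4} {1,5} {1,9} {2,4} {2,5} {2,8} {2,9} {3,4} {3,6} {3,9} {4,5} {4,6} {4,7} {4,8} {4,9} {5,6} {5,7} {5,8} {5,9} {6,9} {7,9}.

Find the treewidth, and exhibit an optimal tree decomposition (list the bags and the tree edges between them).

Every bag has size at most 4, so the width is 4 − 1 = 3 and tw(G) ≤ 3. For the lower bound, the 4 vertices {3, 4, 6, 9} are pairwise adjacent, and any tree decomposition puts a clique entirely inside one bag — forcing width ≥ 3. The upper and lower bounds meet at 3, so that is the treewidth.

Treewidth 3.
One such decomposition:
Bags: B1 = {2, 4, 5, 9}  B2 = {2, 4, 5, 8}  B3 = {4, 5, 7, 9}  B4 = {4, 5, 6, 9}  B5 = {1, 4, 5, 9}  B6 = {3, 4, 6, 9}
Tree: B1–B2, B1–B3, B1–B4, B1–B5, B4–B6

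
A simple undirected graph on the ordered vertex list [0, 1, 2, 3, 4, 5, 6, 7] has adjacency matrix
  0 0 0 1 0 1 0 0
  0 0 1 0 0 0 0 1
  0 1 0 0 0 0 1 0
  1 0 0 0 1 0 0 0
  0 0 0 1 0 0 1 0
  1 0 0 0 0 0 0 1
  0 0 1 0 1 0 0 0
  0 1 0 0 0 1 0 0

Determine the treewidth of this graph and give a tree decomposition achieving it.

The largest bag has 3 vertices, giving width 2; this decomposition certifies tw(G) ≤ 2. For the lower bound, G contains the cycle 5–0–3–4–6–2–1–7–5, so G is not a forest; only forests have treewidth ≤ 1, hence tw(G) ≥ 2. Therefore the treewidth is 2.

Treewidth 2.
One optimal decomposition is:
Bags: B1 = {0, 3, 5}  B2 = {3, 4, 5}  B3 = {4, 5, 6}  B4 = {2, 5, 6}  B5 = {1, 2, 5}  B6 = {1, 5, 7}
Tree: B1–B2, B2–B3, B3–B4, B4–B5, B5–B6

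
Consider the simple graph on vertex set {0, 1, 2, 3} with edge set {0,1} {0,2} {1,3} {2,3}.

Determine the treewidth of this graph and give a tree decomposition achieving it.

Each bag holds 3 vertices, so the decomposition has width 2, which upper-bounds the treewidth. Since 3–1–0–2–3 is a cycle in G, G is not acyclic. Forests are exactly the graphs of treewidth ≤ 1, so tw(G) ≥ 2. Therefore the treewidth is 2.

Treewidth 2.
One such decomposition:
Bags: B1 = {0, 1, 3}  B2 = {0, 2, 3}
Tree: B1–B2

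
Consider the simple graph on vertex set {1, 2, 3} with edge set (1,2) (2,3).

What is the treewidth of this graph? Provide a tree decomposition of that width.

Every bag has size at most 2, so the width is 2 − 1 = 1 and tw(G) ≤ 1. G has an edge, so its treewidth is at least 1. Hence tw(G) = 1 exactly.

Treewidth 1.
One optimal decomposition is:
Bags: B1 = {2, 3}  B2 = {1, 2}
Tree: B1–B2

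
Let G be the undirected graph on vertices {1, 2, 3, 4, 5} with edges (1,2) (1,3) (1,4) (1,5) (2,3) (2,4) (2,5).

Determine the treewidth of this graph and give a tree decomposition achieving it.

Every bag has size at most 3, so the width is 3 − 1 = 2 and tw(G) ≤ 2. For the lower bound, the 3 vertices {1, 2, 3} are pairwise adjacent, and any tree decomposition puts a clique entirely inside one bag — forcing width ≥ 2. Hence tw(G) = 2 exactly.

Treewidth 2.
One such decomposition:
Bags: B1 = {1, 2, 3}  B2 = {1, 2, 5}  B3 = {1, 2, 4}
Tree: B1–B2, B1–B3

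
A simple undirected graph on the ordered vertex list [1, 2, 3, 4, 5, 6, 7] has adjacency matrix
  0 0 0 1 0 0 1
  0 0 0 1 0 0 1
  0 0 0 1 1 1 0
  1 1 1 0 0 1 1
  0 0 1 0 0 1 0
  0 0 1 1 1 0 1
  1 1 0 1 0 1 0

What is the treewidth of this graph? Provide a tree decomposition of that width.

Treewidth 2.
Bags: B1 = {3, 5, 6}  B2 = {3, 4, 6}  B3 = {4, 6, 7}  B4 = {2, 4, 7}  B5 = {1, 4, 7}
Tree: B1–B2, B2–B3, B3–B4, B3–B5

Each bag holds 3 vertices, so the decomposition has width 2, which upper-bounds the treewidth. For the lower bound, the 3 vertices {3, 4, 6} are pairwise adjacent, and any tree decomposition puts a clique entirely inside one bag — forcing width ≥ 2. Hence tw(G) = 2 exactly.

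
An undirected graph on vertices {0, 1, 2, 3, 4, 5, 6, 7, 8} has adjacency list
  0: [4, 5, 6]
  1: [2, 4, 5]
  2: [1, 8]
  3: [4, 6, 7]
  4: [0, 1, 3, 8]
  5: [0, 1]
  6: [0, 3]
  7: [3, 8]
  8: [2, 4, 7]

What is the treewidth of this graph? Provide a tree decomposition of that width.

Treewidth 3.
One such decomposition:
Bags: B1 = {1, 2, 7, 8}  B2 = {1, 4, 7, 8}  B3 = {1, 3, 4, 7}  B4 = {1, 3, 4, 5}  B5 = {0, 3, 4, 5}  B6 = {0, 3, 5, 6}
Tree: B1–B2, B2–B3, B3–B4, B4–B5, B5–B6

Every bag has size at most 4, so the width is 4 − 1 = 3 and tw(G) ≤ 3. For the lower bound: the 4 vertex sets {2,7,8}, {1}, {4}, {0,3,5,6} are disjoint, each induces a connected subgraph, and every pair is joined by at least one edge of G. Contracting each set to a single vertex therefore yields K_{4} as a minor, and since treewidth is minor-monotone, tw(G) ≥ tw(K_{4}) = 3. Therefore the treewidth is 3.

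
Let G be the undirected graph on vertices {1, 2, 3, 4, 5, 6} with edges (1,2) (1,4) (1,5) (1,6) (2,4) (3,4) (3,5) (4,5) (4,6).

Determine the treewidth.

A width-2 tree decomposition is:
Bags: B1 = {1, 4, 5}  B2 = {3, 4, 5}  B3 = {1, 4, 6}  B4 = {1, 2, 4}
Tree: B1–B2, B1–B3, B3–B4
Every bag has size at most 3, so the width is 3 − 1 = 2 and tw(G) ≤ 2. On the other hand G contains the 3-clique {1, 2, 4}. A clique must lie in a single bag of any decomposition, so no decomposition can have width below 2. Therefore the treewidth is 2.

2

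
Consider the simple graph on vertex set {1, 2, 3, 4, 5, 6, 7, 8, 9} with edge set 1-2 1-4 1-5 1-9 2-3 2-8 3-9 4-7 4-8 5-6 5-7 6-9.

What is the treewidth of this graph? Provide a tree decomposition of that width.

Each bag holds 4 vertices, so the decomposition has width 3, which upper-bounds the treewidth. For the lower bound: the 4 vertex sets {4,7,8}, {5}, {1}, {2,3,6,9} are disjoint, each induces a connected subgraph, and every pair is joined by at least one edge of G. Contracting each set to a single vertex therefore yields K_{4} as a minor, and since treewidth is minor-monotone, tw(G) ≥ tw(K_{4}) = 3. Combining the bounds, tw(G) = 3.

Treewidth 3.
One such decomposition:
Bags: B1 = {4, 5, 7, 8}  B2 = {1, 4, 5, 8}  B3 = {1, 2, 5, 8}  B4 = {1, 2, 5, 6}  B5 = {1, 2, 6, 9}  B6 = {2, 3, 6, 9}
Tree: B1–B2, B2–B3, B3–B4, B4–B5, B5–B6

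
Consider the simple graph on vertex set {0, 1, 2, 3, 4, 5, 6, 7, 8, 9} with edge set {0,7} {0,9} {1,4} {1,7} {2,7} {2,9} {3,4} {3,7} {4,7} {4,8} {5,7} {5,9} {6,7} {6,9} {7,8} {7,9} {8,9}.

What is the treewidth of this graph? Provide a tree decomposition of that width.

Each bag holds 3 vertices, so the decomposition has width 2, which upper-bounds the treewidth. Conversely, {1, 4, 7} is a clique of size 3, and the vertices of any clique must share a bag in every tree decomposition; so some bag has ≥ 3 vertices and tw(G) ≥ 2. Hence tw(G) = 2 exactly.

Treewidth 2.
Bags: B1 = {0, 7, 9}  B2 = {7, 8, 9}  B3 = {4, 7, 8}  B4 = {2, 7, 9}  B5 = {6, 7, 9}  B6 = {5, 7, 9}  B7 = {1, 4, 7}  B8 = {3, 4, 7}
Tree: B1–B2, B2–B3, B2–B4, B2–B5, B5–B6, B3–B7, B3–B8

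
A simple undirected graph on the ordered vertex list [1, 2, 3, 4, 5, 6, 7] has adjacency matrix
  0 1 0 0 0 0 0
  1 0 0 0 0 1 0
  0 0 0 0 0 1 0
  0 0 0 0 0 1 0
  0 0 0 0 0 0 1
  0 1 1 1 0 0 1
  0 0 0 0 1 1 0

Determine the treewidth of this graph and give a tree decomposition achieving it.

Each bag holds 2 vertices, so the decomposition has width 1, which upper-bounds the treewidth. G has an edge, so its treewidth is at least 1. Therefore the treewidth is 1.

Treewidth 1.
One optimal decomposition is:
Bags: B1 = {2, 6}  B2 = {6, 7}  B3 = {5, 7}  B4 = {4, 6}  B5 = {3, 6}  B6 = {1, 2}
Tree: B1–B2, B2–B3, B2–B4, B4–B5, B1–B6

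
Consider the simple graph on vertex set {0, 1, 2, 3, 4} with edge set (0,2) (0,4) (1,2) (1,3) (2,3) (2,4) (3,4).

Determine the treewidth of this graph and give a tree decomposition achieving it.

Treewidth 2.
Bags: B1 = {0, 2, 4}  B2 = {2, 3, 4}  B3 = {1, 2, 3}
Tree: B1–B2, B2–B3

Every bag has size at most 3, so the width is 3 − 1 = 2 and tw(G) ≤ 2. For the lower bound, the 3 vertices {0, 2, 4} are pairwise adjacent, and any tree decomposition puts a clique entirely inside one bag — forcing width ≥ 2. The upper and lower bounds meet at 2, so that is the treewidth.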